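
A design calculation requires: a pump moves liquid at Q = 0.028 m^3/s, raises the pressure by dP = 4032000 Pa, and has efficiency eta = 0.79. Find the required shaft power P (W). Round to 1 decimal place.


P = Q * dP / eta
P = 0.028 * 4032000 / 0.79
P = 112896.0 / 0.79
P = 142906.3 W


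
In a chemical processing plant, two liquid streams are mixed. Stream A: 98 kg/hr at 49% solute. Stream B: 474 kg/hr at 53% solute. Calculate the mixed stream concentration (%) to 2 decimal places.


Mass balance on solute: F1*x1 + F2*x2 = F3*x3
F3 = F1 + F2 = 98 + 474 = 572 kg/hr
x3 = (F1*x1 + F2*x2)/F3
x3 = (98*0.49 + 474*0.53) / 572
x3 = 52.31%


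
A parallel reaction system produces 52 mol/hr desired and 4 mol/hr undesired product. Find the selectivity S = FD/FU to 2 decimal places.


S = desired product rate / undesired product rate
S = 52 / 4
S = 13.00


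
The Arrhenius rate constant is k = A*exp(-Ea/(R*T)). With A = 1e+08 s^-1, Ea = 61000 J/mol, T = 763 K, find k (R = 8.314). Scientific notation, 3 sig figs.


k = A * exp(-Ea/(R*T))
k = 1e+08 * exp(-61000 / (8.314 * 763))
k = 1e+08 * exp(-9.616018)
k = 6.67e+03


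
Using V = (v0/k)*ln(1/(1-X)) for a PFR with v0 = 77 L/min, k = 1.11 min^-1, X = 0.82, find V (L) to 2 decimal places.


V = (v0/k) * ln(1/(1-X))
V = (77/1.11) * ln(1/(1-0.82))
V = 69.369369 * ln(5.555556)
V = 69.369369 * 1.714799
V = 118.95 L


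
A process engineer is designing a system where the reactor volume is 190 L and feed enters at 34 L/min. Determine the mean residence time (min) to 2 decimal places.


tau = V / v0
tau = 190 / 34
tau = 5.59 min


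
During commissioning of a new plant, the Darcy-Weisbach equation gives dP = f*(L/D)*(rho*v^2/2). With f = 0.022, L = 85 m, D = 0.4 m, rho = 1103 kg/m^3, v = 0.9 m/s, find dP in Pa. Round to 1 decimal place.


dP = f * (L/D) * (rho*v^2/2)
dP = 0.022 * (85/0.4) * (1103*0.9^2/2)
L/D = 212.5
rho*v^2/2 = 1103*0.81/2 = 446.715
dP = 0.022 * 212.5 * 446.715
dP = 2088.4 Pa


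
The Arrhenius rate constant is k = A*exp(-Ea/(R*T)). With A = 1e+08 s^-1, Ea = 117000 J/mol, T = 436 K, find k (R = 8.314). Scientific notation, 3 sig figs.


k = A * exp(-Ea/(R*T))
k = 1e+08 * exp(-117000 / (8.314 * 436))
k = 1e+08 * exp(-32.276717)
k = 9.60e-07


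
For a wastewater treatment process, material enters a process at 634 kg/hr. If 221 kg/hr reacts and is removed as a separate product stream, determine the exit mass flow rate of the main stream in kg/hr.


Steady-state mass balance on the main outlet: F_out = F_in - F_removed
F_out = 634 - 221
F_out = 413 kg/hr


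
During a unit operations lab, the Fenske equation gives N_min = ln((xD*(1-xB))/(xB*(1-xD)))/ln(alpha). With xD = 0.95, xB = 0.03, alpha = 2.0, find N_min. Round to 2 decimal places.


N_min = ln((xD*(1-xB))/(xB*(1-xD))) / ln(alpha)
Numerator inside ln: 0.9215 / 0.0015 = 614.333333
ln(614.333333) = 6.420538
ln(alpha) = ln(2.0) = 0.693147
N_min = 6.420538 / 0.693147 = 9.26


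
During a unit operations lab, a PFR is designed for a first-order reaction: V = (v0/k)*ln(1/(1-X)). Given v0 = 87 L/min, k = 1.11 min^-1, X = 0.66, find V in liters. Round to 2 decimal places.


V = (v0/k) * ln(1/(1-X))
V = (87/1.11) * ln(1/(1-0.66))
V = 78.378378 * ln(2.941176)
V = 78.378378 * 1.07881
V = 84.56 L


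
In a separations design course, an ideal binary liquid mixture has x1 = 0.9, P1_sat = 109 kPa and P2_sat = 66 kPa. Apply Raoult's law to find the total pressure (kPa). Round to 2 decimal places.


P = x1*P1_sat + x2*P2_sat
x2 = 1 - x1 = 1 - 0.9 = 0.1
P = 0.9*109 + 0.1*66
P = 98.1 + 6.6
P = 104.70 kPa


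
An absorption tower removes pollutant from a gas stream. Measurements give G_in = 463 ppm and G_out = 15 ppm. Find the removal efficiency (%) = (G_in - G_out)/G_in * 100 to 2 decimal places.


Efficiency = (G_in - G_out) / G_in * 100%
Efficiency = (463 - 15) / 463 * 100
Efficiency = 448 / 463 * 100
Efficiency = 96.76%


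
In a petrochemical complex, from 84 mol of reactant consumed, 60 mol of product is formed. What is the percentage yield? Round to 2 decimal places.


Yield = (moles product / moles consumed) * 100%
Yield = (60 / 84) * 100
Yield = 0.7143 * 100
Yield = 71.43%


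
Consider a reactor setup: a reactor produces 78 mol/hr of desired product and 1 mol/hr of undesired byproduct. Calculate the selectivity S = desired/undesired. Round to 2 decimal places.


S = desired product rate / undesired product rate
S = 78 / 1
S = 78.00


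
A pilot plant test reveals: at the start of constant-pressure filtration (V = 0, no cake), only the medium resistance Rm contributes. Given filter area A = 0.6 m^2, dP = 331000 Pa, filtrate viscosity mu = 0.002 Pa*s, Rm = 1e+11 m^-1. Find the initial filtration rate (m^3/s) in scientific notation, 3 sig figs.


rate = A * dP / (mu * Rm)
rate = 0.6 * 331000 / (0.002 * 1e+11)
rate = 198600.0 / 2.000e+08
rate = 9.93e-04 m^3/s


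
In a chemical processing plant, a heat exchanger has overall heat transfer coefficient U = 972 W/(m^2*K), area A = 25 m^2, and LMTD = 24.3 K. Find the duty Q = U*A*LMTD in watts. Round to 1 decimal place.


Q = U * A * LMTD
Q = 972 * 25 * 24.3
Q = 590490.0 W


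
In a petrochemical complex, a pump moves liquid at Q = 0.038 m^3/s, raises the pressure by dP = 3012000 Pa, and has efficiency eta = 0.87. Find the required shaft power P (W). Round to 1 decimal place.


P = Q * dP / eta
P = 0.038 * 3012000 / 0.87
P = 114456.0 / 0.87
P = 131558.6 W


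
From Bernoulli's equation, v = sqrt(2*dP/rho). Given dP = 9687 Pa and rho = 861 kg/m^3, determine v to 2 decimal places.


v = sqrt(2*dP/rho)
v = sqrt(2*9687/861)
v = sqrt(22.501742)
v = 4.74 m/s


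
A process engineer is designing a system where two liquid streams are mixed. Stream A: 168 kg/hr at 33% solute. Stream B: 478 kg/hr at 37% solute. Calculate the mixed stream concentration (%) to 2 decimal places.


Mass balance on solute: F1*x1 + F2*x2 = F3*x3
F3 = F1 + F2 = 168 + 478 = 646 kg/hr
x3 = (F1*x1 + F2*x2)/F3
x3 = (168*0.33 + 478*0.37) / 646
x3 = 35.96%


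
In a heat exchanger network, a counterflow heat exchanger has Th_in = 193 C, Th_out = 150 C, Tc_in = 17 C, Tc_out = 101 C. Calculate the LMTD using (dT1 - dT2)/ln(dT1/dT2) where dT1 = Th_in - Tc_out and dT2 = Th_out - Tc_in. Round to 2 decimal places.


dT1 = Th_in - Tc_out = 193 - 101 = 92
dT2 = Th_out - Tc_in = 150 - 17 = 133
LMTD = (dT1 - dT2) / ln(dT1/dT2)
LMTD = (92 - 133) / ln(92/133)
LMTD = 111.24 K


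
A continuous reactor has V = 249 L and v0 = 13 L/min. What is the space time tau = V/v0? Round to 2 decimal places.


tau = V / v0
tau = 249 / 13
tau = 19.15 min


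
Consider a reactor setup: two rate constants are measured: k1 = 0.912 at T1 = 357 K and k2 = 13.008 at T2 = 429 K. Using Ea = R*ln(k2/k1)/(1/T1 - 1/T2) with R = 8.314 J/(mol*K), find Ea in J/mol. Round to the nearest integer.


Ea = R * ln(k2/k1) / (1/T1 - 1/T2)
ln(k2/k1) = ln(13.008/0.912) = 2.6576798
1/T1 - 1/T2 = 1/357 - 1/429 = 0.000470118117
Ea = 8.314 * 2.6576798 / 0.000470118117
Ea = 47001 J/mol


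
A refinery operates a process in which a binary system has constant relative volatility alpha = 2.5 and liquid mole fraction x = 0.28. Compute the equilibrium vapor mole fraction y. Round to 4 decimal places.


y = alpha*x / (1 + (alpha-1)*x)
y = 2.5*0.28 / (1 + (2.5-1)*0.28)
y = 0.7 / (1 + 0.42)
y = 0.7 / 1.42
y = 0.4930


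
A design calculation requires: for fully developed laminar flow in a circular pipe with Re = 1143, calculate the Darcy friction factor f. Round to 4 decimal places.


f = 64 / Re
f = 64 / 1143
f = 0.0560


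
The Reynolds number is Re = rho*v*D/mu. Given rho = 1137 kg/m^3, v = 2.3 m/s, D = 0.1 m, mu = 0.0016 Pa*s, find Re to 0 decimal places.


Re = rho * v * D / mu
Re = 1137 * 2.3 * 0.1 / 0.0016
Re = 261.51 / 0.0016
Re = 163444


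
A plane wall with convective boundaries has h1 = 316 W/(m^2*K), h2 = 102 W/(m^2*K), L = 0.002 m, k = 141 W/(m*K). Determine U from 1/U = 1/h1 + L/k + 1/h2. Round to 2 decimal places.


1/U = 1/h1 + L/k + 1/h2
1/U = 1/316 + 0.002/141 + 1/102
1/U = 0.003164557 + 1.41844e-05 + 0.0098039216
1/U = 0.012982663
U = 77.03 W/(m^2*K)


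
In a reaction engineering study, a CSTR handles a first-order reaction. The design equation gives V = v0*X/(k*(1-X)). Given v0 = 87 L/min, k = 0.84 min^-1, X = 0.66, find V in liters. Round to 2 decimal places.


V = v0 * X / (k * (1 - X))
V = 87 * 0.66 / (0.84 * (1 - 0.66))
V = 57.42 / (0.84 * 0.34)
V = 57.42 / 0.2856
V = 201.05 L


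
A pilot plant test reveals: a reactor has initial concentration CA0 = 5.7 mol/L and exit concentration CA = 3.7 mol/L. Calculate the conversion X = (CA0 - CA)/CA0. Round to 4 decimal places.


X = (CA0 - CA) / CA0
X = (5.7 - 3.7) / 5.7
X = 2.0 / 5.7
X = 0.3509


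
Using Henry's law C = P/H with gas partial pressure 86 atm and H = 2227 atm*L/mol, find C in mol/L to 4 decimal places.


C = P / H
C = 86 / 2227
C = 0.0386 mol/L


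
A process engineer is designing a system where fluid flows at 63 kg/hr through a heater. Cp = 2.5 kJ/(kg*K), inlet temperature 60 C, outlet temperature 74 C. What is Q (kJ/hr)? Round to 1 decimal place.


Q = m_dot * Cp * (T2 - T1)
Q = 63 * 2.5 * (74 - 60)
Q = 63 * 2.5 * 14
Q = 2205.0 kJ/hr


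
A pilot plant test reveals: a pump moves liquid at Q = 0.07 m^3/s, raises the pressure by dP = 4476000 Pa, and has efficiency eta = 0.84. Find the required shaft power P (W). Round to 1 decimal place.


P = Q * dP / eta
P = 0.07 * 4476000 / 0.84
P = 313320.0 / 0.84
P = 373000.0 W


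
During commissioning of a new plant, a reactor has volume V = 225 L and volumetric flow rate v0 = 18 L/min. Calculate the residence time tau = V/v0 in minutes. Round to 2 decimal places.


tau = V / v0
tau = 225 / 18
tau = 12.50 min


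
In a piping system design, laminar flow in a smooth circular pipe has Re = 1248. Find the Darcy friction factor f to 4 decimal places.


f = 64 / Re
f = 64 / 1248
f = 0.0513


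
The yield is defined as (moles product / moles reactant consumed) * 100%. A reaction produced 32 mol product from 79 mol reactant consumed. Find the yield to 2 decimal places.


Yield = (moles product / moles consumed) * 100%
Yield = (32 / 79) * 100
Yield = 0.4051 * 100
Yield = 40.51%


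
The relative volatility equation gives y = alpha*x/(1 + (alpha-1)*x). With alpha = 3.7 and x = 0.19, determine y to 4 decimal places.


y = alpha*x / (1 + (alpha-1)*x)
y = 3.7*0.19 / (1 + (3.7-1)*0.19)
y = 0.703 / (1 + 0.513)
y = 0.703 / 1.513
y = 0.4646


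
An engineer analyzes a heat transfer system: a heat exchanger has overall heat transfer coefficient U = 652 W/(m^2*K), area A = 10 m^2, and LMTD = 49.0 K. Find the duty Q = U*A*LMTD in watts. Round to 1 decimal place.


Q = U * A * LMTD
Q = 652 * 10 * 49.0
Q = 319480.0 W


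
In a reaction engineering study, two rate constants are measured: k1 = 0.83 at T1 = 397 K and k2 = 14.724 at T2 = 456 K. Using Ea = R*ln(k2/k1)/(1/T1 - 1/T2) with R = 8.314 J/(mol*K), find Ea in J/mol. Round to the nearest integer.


Ea = R * ln(k2/k1) / (1/T1 - 1/T2)
ln(k2/k1) = ln(14.724/0.83) = 2.8758084
1/T1 - 1/T2 = 1/397 - 1/456 = 0.000325909232
Ea = 8.314 * 2.8758084 / 0.000325909232
Ea = 73362 J/mol


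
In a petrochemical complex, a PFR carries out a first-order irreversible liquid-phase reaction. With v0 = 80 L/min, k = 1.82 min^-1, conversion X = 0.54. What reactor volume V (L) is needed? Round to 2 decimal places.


V = (v0/k) * ln(1/(1-X))
V = (80/1.82) * ln(1/(1-0.54))
V = 43.956044 * ln(2.173913)
V = 43.956044 * 0.776529
V = 34.13 L


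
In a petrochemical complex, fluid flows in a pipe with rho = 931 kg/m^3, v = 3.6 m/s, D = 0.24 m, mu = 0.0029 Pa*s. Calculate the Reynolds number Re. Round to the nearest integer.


Re = rho * v * D / mu
Re = 931 * 3.6 * 0.24 / 0.0029
Re = 804.384 / 0.0029
Re = 277374


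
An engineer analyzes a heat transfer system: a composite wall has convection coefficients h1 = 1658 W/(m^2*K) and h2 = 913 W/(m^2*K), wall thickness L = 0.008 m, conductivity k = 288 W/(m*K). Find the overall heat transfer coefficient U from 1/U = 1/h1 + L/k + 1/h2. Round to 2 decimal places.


1/U = 1/h1 + L/k + 1/h2
1/U = 1/1658 + 0.008/288 + 1/913
1/U = 0.0006031363 + 2.77778e-05 + 0.0010952903
1/U = 0.0017262044
U = 579.31 W/(m^2*K)


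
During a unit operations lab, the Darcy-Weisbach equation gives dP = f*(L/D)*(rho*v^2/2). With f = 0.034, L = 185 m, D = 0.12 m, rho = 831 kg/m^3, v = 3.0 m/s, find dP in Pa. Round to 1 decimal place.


dP = f * (L/D) * (rho*v^2/2)
dP = 0.034 * (185/0.12) * (831*3.0^2/2)
L/D = 1541.66666667
rho*v^2/2 = 831*9.0/2 = 3739.5
dP = 0.034 * 1541.66666667 * 3739.5
dP = 196012.1 Pa


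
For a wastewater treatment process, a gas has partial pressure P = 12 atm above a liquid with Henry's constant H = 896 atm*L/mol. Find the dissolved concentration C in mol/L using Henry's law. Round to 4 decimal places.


C = P / H
C = 12 / 896
C = 0.0134 mol/L


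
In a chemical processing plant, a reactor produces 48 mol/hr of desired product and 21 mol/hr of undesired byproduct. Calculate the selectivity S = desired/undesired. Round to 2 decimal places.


S = desired product rate / undesired product rate
S = 48 / 21
S = 2.29


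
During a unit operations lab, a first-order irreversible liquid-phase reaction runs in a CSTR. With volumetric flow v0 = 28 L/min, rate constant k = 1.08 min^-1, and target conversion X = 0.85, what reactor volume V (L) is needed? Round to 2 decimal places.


V = v0 * X / (k * (1 - X))
V = 28 * 0.85 / (1.08 * (1 - 0.85))
V = 23.8 / (1.08 * 0.15)
V = 23.8 / 0.162
V = 146.91 L


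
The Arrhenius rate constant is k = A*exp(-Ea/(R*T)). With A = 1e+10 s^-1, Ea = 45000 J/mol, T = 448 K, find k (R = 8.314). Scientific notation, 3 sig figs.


k = A * exp(-Ea/(R*T))
k = 1e+10 * exp(-45000 / (8.314 * 448))
k = 1e+10 * exp(-12.081601)
k = 5.66e+04


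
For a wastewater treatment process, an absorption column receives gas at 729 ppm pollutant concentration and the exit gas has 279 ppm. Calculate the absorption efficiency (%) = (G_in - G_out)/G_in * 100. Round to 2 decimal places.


Efficiency = (G_in - G_out) / G_in * 100%
Efficiency = (729 - 279) / 729 * 100
Efficiency = 450 / 729 * 100
Efficiency = 61.73%


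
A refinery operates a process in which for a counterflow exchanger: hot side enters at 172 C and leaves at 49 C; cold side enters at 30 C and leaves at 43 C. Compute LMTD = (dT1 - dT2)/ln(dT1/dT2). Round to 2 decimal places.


dT1 = Th_in - Tc_out = 172 - 43 = 129
dT2 = Th_out - Tc_in = 49 - 30 = 19
LMTD = (dT1 - dT2) / ln(dT1/dT2)
LMTD = (129 - 19) / ln(129/19)
LMTD = 57.43 K


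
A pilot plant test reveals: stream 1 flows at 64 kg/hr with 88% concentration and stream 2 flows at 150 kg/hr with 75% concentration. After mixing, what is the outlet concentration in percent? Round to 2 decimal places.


Mass balance on solute: F1*x1 + F2*x2 = F3*x3
F3 = F1 + F2 = 64 + 150 = 214 kg/hr
x3 = (F1*x1 + F2*x2)/F3
x3 = (64*0.88 + 150*0.75) / 214
x3 = 78.89%


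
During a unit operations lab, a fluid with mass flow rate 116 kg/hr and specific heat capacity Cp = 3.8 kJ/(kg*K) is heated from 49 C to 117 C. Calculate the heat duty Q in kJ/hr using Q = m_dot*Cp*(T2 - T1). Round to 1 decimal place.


Q = m_dot * Cp * (T2 - T1)
Q = 116 * 3.8 * (117 - 49)
Q = 116 * 3.8 * 68
Q = 29974.4 kJ/hr


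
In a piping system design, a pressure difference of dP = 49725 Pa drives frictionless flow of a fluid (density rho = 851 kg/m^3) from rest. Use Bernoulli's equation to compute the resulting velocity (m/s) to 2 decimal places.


v = sqrt(2*dP/rho)
v = sqrt(2*49725/851)
v = sqrt(116.862515)
v = 10.81 m/s


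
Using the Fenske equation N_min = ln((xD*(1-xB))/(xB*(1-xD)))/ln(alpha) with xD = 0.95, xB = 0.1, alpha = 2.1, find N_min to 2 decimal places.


N_min = ln((xD*(1-xB))/(xB*(1-xD))) / ln(alpha)
Numerator inside ln: 0.855 / 0.005 = 171.0
ln(171.0) = 5.141664
ln(alpha) = ln(2.1) = 0.741937
N_min = 5.141664 / 0.741937 = 6.93


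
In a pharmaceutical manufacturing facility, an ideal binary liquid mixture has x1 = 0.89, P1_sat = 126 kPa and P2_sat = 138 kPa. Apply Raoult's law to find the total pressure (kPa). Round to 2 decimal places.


P = x1*P1_sat + x2*P2_sat
x2 = 1 - x1 = 1 - 0.89 = 0.11
P = 0.89*126 + 0.11*138
P = 112.14 + 15.18
P = 127.32 kPa


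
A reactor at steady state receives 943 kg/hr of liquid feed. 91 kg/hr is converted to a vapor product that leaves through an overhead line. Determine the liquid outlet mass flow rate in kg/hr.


Steady-state mass balance on the main outlet: F_out = F_in - F_removed
F_out = 943 - 91
F_out = 852 kg/hr


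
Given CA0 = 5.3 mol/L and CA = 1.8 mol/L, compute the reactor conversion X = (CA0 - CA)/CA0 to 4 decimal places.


X = (CA0 - CA) / CA0
X = (5.3 - 1.8) / 5.3
X = 3.5 / 5.3
X = 0.6604


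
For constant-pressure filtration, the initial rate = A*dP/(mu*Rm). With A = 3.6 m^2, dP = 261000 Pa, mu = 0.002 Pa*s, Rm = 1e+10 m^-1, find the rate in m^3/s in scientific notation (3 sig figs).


rate = A * dP / (mu * Rm)
rate = 3.6 * 261000 / (0.002 * 1e+10)
rate = 939600.0 / 2.000e+07
rate = 4.70e-02 m^3/s


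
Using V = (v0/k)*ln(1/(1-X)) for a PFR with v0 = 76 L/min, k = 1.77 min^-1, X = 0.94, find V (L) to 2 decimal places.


V = (v0/k) * ln(1/(1-X))
V = (76/1.77) * ln(1/(1-0.94))
V = 42.937853 * ln(16.666667)
V = 42.937853 * 2.813411
V = 120.80 L


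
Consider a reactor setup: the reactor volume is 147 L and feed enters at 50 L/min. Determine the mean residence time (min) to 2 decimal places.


tau = V / v0
tau = 147 / 50
tau = 2.94 min


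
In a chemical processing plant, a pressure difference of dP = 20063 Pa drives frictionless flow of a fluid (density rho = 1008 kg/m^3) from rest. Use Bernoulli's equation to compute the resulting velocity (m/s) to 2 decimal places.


v = sqrt(2*dP/rho)
v = sqrt(2*20063/1008)
v = sqrt(39.80754)
v = 6.31 m/s


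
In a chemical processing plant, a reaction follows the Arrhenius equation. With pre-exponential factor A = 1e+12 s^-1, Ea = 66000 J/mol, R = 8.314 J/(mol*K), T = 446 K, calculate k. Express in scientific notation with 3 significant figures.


k = A * exp(-Ea/(R*T))
k = 1e+12 * exp(-66000 / (8.314 * 446))
k = 1e+12 * exp(-17.799142)
k = 1.86e+04


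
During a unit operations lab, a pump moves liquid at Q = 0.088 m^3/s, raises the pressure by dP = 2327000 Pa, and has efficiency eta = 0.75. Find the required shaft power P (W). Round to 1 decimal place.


P = Q * dP / eta
P = 0.088 * 2327000 / 0.75
P = 204776.0 / 0.75
P = 273034.7 W


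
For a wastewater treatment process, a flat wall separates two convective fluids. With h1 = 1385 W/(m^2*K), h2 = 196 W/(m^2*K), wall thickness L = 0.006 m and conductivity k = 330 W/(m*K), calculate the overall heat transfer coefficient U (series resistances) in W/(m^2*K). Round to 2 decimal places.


1/U = 1/h1 + L/k + 1/h2
1/U = 1/1385 + 0.006/330 + 1/196
1/U = 0.0007220217 + 1.81818e-05 + 0.0051020408
1/U = 0.0058422443
U = 171.17 W/(m^2*K)


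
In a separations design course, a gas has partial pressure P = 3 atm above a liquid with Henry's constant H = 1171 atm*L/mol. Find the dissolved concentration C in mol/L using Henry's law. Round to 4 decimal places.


C = P / H
C = 3 / 1171
C = 0.0026 mol/L


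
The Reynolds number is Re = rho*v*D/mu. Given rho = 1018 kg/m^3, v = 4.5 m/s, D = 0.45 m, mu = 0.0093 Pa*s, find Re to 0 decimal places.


Re = rho * v * D / mu
Re = 1018 * 4.5 * 0.45 / 0.0093
Re = 2061.45 / 0.0093
Re = 221661


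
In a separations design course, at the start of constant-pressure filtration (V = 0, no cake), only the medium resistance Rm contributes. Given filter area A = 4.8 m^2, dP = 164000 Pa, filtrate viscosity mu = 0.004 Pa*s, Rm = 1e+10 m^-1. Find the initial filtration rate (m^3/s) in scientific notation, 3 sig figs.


rate = A * dP / (mu * Rm)
rate = 4.8 * 164000 / (0.004 * 1e+10)
rate = 787200.0 / 4.000e+07
rate = 1.97e-02 m^3/s


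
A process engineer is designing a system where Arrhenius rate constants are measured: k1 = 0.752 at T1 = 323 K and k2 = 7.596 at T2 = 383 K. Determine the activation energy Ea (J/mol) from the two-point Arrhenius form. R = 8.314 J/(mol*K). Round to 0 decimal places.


Ea = R * ln(k2/k1) / (1/T1 - 1/T2)
ln(k2/k1) = ln(7.596/0.752) = 2.3126407
1/T1 - 1/T2 = 1/323 - 1/383 = 0.000485009175
Ea = 8.314 * 2.3126407 / 0.000485009175
Ea = 39643 J/mol


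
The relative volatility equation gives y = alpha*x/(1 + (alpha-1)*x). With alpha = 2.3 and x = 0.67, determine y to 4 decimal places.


y = alpha*x / (1 + (alpha-1)*x)
y = 2.3*0.67 / (1 + (2.3-1)*0.67)
y = 1.541 / (1 + 0.871)
y = 1.541 / 1.871
y = 0.8236


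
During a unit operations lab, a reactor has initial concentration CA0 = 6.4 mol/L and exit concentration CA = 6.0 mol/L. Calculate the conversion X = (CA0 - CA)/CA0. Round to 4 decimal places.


X = (CA0 - CA) / CA0
X = (6.4 - 6.0) / 6.4
X = 0.4 / 6.4
X = 0.0625


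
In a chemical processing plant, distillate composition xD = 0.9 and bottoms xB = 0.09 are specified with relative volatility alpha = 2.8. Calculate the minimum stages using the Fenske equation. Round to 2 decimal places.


N_min = ln((xD*(1-xB))/(xB*(1-xD))) / ln(alpha)
Numerator inside ln: 0.819 / 0.009 = 91.0
ln(91.0) = 4.51086
ln(alpha) = ln(2.8) = 1.029619
N_min = 4.51086 / 1.029619 = 4.38


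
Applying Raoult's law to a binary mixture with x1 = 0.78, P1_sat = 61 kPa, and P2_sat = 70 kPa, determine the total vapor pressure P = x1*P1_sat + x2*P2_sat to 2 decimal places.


P = x1*P1_sat + x2*P2_sat
x2 = 1 - x1 = 1 - 0.78 = 0.22
P = 0.78*61 + 0.22*70
P = 47.58 + 15.4
P = 62.98 kPa


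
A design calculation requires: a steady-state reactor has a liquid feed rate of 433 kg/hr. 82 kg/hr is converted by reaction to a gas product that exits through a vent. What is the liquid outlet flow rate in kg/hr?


Steady-state mass balance on the main outlet: F_out = F_in - F_removed
F_out = 433 - 82
F_out = 351 kg/hr


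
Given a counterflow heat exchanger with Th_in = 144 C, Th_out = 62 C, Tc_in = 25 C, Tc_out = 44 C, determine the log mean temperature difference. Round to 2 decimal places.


dT1 = Th_in - Tc_out = 144 - 44 = 100
dT2 = Th_out - Tc_in = 62 - 25 = 37
LMTD = (dT1 - dT2) / ln(dT1/dT2)
LMTD = (100 - 37) / ln(100/37)
LMTD = 63.36 K


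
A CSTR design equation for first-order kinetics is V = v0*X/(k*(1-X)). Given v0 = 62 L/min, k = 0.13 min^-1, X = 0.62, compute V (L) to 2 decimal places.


V = v0 * X / (k * (1 - X))
V = 62 * 0.62 / (0.13 * (1 - 0.62))
V = 38.44 / (0.13 * 0.38)
V = 38.44 / 0.0494
V = 778.14 L


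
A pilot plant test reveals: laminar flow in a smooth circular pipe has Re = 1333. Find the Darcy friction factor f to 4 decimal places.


f = 64 / Re
f = 64 / 1333
f = 0.0480


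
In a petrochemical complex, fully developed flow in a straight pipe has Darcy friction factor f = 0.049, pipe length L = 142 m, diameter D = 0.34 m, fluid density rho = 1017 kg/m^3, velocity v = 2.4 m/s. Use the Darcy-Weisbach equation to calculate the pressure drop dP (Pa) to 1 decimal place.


dP = f * (L/D) * (rho*v^2/2)
dP = 0.049 * (142/0.34) * (1017*2.4^2/2)
L/D = 417.64705882
rho*v^2/2 = 1017*5.76/2 = 2928.96
dP = 0.049 * 417.64705882 * 2928.96
dP = 59940.3 Pa


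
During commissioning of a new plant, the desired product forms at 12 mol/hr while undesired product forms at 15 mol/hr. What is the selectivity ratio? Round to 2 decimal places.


S = desired product rate / undesired product rate
S = 12 / 15
S = 0.80


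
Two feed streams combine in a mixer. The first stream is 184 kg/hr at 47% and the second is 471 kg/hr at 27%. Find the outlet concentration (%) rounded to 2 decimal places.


Mass balance on solute: F1*x1 + F2*x2 = F3*x3
F3 = F1 + F2 = 184 + 471 = 655 kg/hr
x3 = (F1*x1 + F2*x2)/F3
x3 = (184*0.47 + 471*0.27) / 655
x3 = 32.62%


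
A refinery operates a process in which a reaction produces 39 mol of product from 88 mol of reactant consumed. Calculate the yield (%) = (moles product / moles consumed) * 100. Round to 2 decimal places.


Yield = (moles product / moles consumed) * 100%
Yield = (39 / 88) * 100
Yield = 0.4432 * 100
Yield = 44.32%


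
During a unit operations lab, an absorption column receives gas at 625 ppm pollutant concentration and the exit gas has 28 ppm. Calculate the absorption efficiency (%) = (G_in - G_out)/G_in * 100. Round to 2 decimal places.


Efficiency = (G_in - G_out) / G_in * 100%
Efficiency = (625 - 28) / 625 * 100
Efficiency = 597 / 625 * 100
Efficiency = 95.52%


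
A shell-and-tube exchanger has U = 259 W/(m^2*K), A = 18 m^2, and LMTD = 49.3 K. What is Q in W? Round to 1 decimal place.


Q = U * A * LMTD
Q = 259 * 18 * 49.3
Q = 229836.6 W


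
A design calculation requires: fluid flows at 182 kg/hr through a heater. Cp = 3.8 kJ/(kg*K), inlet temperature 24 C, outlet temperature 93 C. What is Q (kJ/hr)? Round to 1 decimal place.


Q = m_dot * Cp * (T2 - T1)
Q = 182 * 3.8 * (93 - 24)
Q = 182 * 3.8 * 69
Q = 47720.4 kJ/hr


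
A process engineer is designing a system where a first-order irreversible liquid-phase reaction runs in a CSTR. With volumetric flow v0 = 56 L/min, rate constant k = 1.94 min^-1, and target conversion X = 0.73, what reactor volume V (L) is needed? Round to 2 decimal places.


V = v0 * X / (k * (1 - X))
V = 56 * 0.73 / (1.94 * (1 - 0.73))
V = 40.88 / (1.94 * 0.27)
V = 40.88 / 0.5238
V = 78.05 L


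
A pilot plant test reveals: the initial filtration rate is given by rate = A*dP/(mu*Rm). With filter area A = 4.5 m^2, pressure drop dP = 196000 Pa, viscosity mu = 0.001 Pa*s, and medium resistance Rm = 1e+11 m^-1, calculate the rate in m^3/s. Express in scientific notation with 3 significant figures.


rate = A * dP / (mu * Rm)
rate = 4.5 * 196000 / (0.001 * 1e+11)
rate = 882000.0 / 1.000e+08
rate = 8.82e-03 m^3/s


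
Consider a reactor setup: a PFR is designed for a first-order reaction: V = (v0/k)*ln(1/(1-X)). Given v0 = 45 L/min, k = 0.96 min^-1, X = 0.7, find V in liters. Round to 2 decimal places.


V = (v0/k) * ln(1/(1-X))
V = (45/0.96) * ln(1/(1-0.7))
V = 46.875 * ln(3.333333)
V = 46.875 * 1.203973
V = 56.44 L


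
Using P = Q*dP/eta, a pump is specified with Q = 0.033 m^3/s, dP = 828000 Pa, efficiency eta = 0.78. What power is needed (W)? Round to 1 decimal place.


P = Q * dP / eta
P = 0.033 * 828000 / 0.78
P = 27324.0 / 0.78
P = 35030.8 W


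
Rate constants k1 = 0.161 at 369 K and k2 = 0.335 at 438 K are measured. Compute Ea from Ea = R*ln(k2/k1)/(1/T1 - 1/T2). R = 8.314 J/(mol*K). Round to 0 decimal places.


Ea = R * ln(k2/k1) / (1/T1 - 1/T2)
ln(k2/k1) = ln(0.335/0.161) = 0.7327262
1/T1 - 1/T2 = 1/369 - 1/438 = 0.000426922077
Ea = 8.314 * 0.7327262 / 0.000426922077
Ea = 14269 J/mol


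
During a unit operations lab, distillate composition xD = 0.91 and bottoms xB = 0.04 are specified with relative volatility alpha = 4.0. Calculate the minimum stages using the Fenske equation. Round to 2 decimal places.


N_min = ln((xD*(1-xB))/(xB*(1-xD))) / ln(alpha)
Numerator inside ln: 0.8736 / 0.0036 = 242.666667
ln(242.666667) = 5.491689
ln(alpha) = ln(4.0) = 1.386294
N_min = 5.491689 / 1.386294 = 3.96


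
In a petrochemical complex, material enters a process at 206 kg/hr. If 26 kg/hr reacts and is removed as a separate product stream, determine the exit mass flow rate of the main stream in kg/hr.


Steady-state mass balance on the main outlet: F_out = F_in - F_removed
F_out = 206 - 26
F_out = 180 kg/hr


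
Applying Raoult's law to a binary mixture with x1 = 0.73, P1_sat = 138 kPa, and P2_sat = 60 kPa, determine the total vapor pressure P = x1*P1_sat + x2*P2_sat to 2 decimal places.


P = x1*P1_sat + x2*P2_sat
x2 = 1 - x1 = 1 - 0.73 = 0.27
P = 0.73*138 + 0.27*60
P = 100.74 + 16.2
P = 116.94 kPa


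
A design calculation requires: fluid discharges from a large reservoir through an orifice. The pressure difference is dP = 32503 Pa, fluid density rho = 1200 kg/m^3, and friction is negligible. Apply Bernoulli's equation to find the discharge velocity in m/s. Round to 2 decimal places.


v = sqrt(2*dP/rho)
v = sqrt(2*32503/1200)
v = sqrt(54.171667)
v = 7.36 m/s


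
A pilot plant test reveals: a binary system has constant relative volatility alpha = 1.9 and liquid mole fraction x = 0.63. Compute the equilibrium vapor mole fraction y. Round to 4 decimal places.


y = alpha*x / (1 + (alpha-1)*x)
y = 1.9*0.63 / (1 + (1.9-1)*0.63)
y = 1.197 / (1 + 0.567)
y = 1.197 / 1.567
y = 0.7639


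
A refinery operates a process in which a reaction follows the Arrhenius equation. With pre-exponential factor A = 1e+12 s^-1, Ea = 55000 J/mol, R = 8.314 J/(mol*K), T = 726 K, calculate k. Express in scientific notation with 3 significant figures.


k = A * exp(-Ea/(R*T))
k = 1e+12 * exp(-55000 / (8.314 * 726))
k = 1e+12 * exp(-9.112049)
k = 1.10e+08


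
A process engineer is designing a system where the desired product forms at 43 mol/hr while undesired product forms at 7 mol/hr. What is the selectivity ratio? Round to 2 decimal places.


S = desired product rate / undesired product rate
S = 43 / 7
S = 6.14


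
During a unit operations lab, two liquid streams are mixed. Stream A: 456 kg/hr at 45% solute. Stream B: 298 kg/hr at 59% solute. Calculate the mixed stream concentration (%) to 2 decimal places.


Mass balance on solute: F1*x1 + F2*x2 = F3*x3
F3 = F1 + F2 = 456 + 298 = 754 kg/hr
x3 = (F1*x1 + F2*x2)/F3
x3 = (456*0.45 + 298*0.59) / 754
x3 = 50.53%


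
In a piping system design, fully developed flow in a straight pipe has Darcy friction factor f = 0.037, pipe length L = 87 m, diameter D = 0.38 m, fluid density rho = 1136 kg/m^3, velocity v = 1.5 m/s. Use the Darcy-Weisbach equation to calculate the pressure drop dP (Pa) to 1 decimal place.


dP = f * (L/D) * (rho*v^2/2)
dP = 0.037 * (87/0.38) * (1136*1.5^2/2)
L/D = 228.94736842
rho*v^2/2 = 1136*2.25/2 = 1278.0
dP = 0.037 * 228.94736842 * 1278.0
dP = 10826.0 Pa


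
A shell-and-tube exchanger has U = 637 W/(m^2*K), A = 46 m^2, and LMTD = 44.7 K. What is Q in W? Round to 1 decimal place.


Q = U * A * LMTD
Q = 637 * 46 * 44.7
Q = 1309799.4 W


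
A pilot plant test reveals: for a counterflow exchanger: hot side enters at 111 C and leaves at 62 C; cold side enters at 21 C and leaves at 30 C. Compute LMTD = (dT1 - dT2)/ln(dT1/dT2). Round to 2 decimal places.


dT1 = Th_in - Tc_out = 111 - 30 = 81
dT2 = Th_out - Tc_in = 62 - 21 = 41
LMTD = (dT1 - dT2) / ln(dT1/dT2)
LMTD = (81 - 41) / ln(81/41)
LMTD = 58.75 K


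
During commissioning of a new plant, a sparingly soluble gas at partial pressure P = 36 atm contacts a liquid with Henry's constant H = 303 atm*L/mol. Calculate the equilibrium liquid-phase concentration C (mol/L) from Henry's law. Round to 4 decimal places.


C = P / H
C = 36 / 303
C = 0.1188 mol/L


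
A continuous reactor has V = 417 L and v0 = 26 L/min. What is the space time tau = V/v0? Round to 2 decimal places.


tau = V / v0
tau = 417 / 26
tau = 16.04 min


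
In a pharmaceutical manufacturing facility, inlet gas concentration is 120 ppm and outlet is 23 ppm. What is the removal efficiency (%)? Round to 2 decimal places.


Efficiency = (G_in - G_out) / G_in * 100%
Efficiency = (120 - 23) / 120 * 100
Efficiency = 97 / 120 * 100
Efficiency = 80.83%


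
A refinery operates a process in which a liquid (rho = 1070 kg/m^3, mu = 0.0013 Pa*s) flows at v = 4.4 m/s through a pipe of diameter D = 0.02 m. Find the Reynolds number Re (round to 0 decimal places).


Re = rho * v * D / mu
Re = 1070 * 4.4 * 0.02 / 0.0013
Re = 94.16 / 0.0013
Re = 72431


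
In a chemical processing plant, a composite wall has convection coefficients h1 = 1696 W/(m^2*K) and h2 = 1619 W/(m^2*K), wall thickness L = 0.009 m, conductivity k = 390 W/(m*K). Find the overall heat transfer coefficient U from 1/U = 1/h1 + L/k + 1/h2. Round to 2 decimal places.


1/U = 1/h1 + L/k + 1/h2
1/U = 1/1696 + 0.009/390 + 1/1619
1/U = 0.0005896226 + 2.30769e-05 + 0.0006176652
1/U = 0.0012303647
U = 812.77 W/(m^2*K)


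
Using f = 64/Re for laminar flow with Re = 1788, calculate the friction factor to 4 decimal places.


f = 64 / Re
f = 64 / 1788
f = 0.0358


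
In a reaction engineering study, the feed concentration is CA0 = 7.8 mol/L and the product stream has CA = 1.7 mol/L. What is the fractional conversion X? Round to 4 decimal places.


X = (CA0 - CA) / CA0
X = (7.8 - 1.7) / 7.8
X = 6.1 / 7.8
X = 0.7821


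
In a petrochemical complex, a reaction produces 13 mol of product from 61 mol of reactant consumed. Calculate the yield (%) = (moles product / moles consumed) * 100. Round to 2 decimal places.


Yield = (moles product / moles consumed) * 100%
Yield = (13 / 61) * 100
Yield = 0.2131 * 100
Yield = 21.31%


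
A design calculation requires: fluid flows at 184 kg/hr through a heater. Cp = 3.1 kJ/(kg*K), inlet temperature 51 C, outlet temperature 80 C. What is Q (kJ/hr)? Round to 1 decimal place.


Q = m_dot * Cp * (T2 - T1)
Q = 184 * 3.1 * (80 - 51)
Q = 184 * 3.1 * 29
Q = 16541.6 kJ/hr


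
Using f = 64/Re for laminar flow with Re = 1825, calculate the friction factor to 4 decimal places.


f = 64 / Re
f = 64 / 1825
f = 0.0351


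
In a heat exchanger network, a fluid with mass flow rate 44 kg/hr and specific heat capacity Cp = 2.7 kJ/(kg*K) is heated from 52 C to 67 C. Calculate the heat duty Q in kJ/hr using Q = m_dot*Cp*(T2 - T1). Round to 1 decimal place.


Q = m_dot * Cp * (T2 - T1)
Q = 44 * 2.7 * (67 - 52)
Q = 44 * 2.7 * 15
Q = 1782.0 kJ/hr


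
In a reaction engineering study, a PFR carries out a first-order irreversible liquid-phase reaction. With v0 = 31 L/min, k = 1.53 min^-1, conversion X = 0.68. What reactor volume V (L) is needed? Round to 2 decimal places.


V = (v0/k) * ln(1/(1-X))
V = (31/1.53) * ln(1/(1-0.68))
V = 20.261438 * ln(3.125)
V = 20.261438 * 1.139434
V = 23.09 L


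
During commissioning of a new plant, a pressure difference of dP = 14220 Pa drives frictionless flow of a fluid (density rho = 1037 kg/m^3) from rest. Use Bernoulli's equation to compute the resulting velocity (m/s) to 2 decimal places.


v = sqrt(2*dP/rho)
v = sqrt(2*14220/1037)
v = sqrt(27.425265)
v = 5.24 m/s


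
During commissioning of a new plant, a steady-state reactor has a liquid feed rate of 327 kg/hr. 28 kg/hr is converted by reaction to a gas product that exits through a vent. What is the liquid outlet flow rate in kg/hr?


Steady-state mass balance on the main outlet: F_out = F_in - F_removed
F_out = 327 - 28
F_out = 299 kg/hr


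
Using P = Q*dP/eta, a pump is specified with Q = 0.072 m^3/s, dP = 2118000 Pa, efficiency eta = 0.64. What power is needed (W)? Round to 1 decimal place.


P = Q * dP / eta
P = 0.072 * 2118000 / 0.64
P = 152496.0 / 0.64
P = 238275.0 W


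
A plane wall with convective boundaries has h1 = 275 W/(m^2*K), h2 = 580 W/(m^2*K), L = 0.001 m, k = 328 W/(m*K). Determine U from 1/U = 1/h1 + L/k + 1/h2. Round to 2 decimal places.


1/U = 1/h1 + L/k + 1/h2
1/U = 1/275 + 0.001/328 + 1/580
1/U = 0.0036363636 + 3.0488e-06 + 0.0017241379
1/U = 0.0053635503
U = 186.44 W/(m^2*K)


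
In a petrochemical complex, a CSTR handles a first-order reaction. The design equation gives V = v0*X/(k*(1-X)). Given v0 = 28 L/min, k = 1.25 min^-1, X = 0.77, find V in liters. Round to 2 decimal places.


V = v0 * X / (k * (1 - X))
V = 28 * 0.77 / (1.25 * (1 - 0.77))
V = 21.56 / (1.25 * 0.23)
V = 21.56 / 0.2875
V = 74.99 L


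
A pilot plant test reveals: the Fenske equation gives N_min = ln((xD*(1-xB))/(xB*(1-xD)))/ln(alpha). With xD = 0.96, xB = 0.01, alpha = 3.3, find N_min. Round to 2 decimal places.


N_min = ln((xD*(1-xB))/(xB*(1-xD))) / ln(alpha)
Numerator inside ln: 0.9504 / 0.0004 = 2376.0
ln(2376.0) = 7.773174
ln(alpha) = ln(3.3) = 1.193922
N_min = 7.773174 / 1.193922 = 6.51


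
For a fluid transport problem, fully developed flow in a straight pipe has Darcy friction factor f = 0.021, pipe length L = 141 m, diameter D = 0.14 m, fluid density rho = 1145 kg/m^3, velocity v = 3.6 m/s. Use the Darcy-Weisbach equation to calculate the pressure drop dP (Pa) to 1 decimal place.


dP = f * (L/D) * (rho*v^2/2)
dP = 0.021 * (141/0.14) * (1145*3.6^2/2)
L/D = 1007.14285714
rho*v^2/2 = 1145*12.96/2 = 7419.6
dP = 0.021 * 1007.14285714 * 7419.6
dP = 156924.5 Pa


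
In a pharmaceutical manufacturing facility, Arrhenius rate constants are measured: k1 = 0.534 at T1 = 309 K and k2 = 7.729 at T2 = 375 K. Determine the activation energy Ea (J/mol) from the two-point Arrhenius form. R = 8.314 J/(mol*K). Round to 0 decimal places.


Ea = R * ln(k2/k1) / (1/T1 - 1/T2)
ln(k2/k1) = ln(7.729/0.534) = 2.6723389
1/T1 - 1/T2 = 1/309 - 1/375 = 0.000569579288
Ea = 8.314 * 2.6723389 / 0.000569579288
Ea = 39007 J/mol


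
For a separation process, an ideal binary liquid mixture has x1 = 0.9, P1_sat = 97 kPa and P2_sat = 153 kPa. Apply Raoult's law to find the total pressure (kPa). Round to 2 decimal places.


P = x1*P1_sat + x2*P2_sat
x2 = 1 - x1 = 1 - 0.9 = 0.1
P = 0.9*97 + 0.1*153
P = 87.3 + 15.3
P = 102.60 kPa


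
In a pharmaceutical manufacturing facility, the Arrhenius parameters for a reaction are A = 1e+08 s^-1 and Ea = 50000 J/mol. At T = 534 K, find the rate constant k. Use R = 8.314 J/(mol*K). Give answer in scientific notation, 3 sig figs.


k = A * exp(-Ea/(R*T))
k = 1e+08 * exp(-50000 / (8.314 * 534))
k = 1e+08 * exp(-11.262083)
k = 1.29e+03


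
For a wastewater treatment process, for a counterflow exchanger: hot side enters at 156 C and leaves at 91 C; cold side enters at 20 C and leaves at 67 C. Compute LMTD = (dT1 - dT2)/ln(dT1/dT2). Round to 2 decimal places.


dT1 = Th_in - Tc_out = 156 - 67 = 89
dT2 = Th_out - Tc_in = 91 - 20 = 71
LMTD = (dT1 - dT2) / ln(dT1/dT2)
LMTD = (89 - 71) / ln(89/71)
LMTD = 79.66 K


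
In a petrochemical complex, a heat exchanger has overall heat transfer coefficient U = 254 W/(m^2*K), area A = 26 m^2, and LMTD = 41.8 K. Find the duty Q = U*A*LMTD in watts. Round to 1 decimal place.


Q = U * A * LMTD
Q = 254 * 26 * 41.8
Q = 276047.2 W


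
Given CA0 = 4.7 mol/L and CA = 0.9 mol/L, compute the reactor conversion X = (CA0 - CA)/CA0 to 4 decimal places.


X = (CA0 - CA) / CA0
X = (4.7 - 0.9) / 4.7
X = 3.8 / 4.7
X = 0.8085


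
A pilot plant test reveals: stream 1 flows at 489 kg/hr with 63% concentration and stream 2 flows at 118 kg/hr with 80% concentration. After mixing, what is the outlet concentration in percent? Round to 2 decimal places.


Mass balance on solute: F1*x1 + F2*x2 = F3*x3
F3 = F1 + F2 = 489 + 118 = 607 kg/hr
x3 = (F1*x1 + F2*x2)/F3
x3 = (489*0.63 + 118*0.8) / 607
x3 = 66.30%


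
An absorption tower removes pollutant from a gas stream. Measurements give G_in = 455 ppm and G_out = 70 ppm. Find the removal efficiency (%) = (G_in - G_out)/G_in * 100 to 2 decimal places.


Efficiency = (G_in - G_out) / G_in * 100%
Efficiency = (455 - 70) / 455 * 100
Efficiency = 385 / 455 * 100
Efficiency = 84.62%


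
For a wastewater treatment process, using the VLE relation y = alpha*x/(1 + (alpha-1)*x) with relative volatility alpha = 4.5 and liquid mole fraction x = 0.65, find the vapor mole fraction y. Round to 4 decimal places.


y = alpha*x / (1 + (alpha-1)*x)
y = 4.5*0.65 / (1 + (4.5-1)*0.65)
y = 2.925 / (1 + 2.275)
y = 2.925 / 3.275
y = 0.8931


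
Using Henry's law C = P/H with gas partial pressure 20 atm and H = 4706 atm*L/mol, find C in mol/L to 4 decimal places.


C = P / H
C = 20 / 4706
C = 0.0042 mol/L


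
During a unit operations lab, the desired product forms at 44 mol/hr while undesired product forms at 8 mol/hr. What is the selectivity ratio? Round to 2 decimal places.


S = desired product rate / undesired product rate
S = 44 / 8
S = 5.50


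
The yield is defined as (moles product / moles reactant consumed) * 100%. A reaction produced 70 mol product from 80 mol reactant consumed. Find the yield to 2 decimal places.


Yield = (moles product / moles consumed) * 100%
Yield = (70 / 80) * 100
Yield = 0.875 * 100
Yield = 87.50%
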